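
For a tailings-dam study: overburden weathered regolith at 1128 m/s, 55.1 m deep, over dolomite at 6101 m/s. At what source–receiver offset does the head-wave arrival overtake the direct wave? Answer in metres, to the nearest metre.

133 m

x_cross = 2h·√((V₂+V₁)/(V₂−V₁)).
(V₂+V₁)/(V₂−V₁) = (6101+1128)/(6101−1128) = 1.4536; √ = 1.2057.
x_cross = 2·55.1·1.2057 = 132.87 m.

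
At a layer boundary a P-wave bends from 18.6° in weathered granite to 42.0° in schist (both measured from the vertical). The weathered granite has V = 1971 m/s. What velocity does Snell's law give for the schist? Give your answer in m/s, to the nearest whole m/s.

sin 18.6° = 0.3190; sin 42.0° = 0.6691.
V₂ = V₁·(sin θ₂/sin θ₁) = 1971·(0.6691/0.3190) = 4134.87 m/s.

4135 m/s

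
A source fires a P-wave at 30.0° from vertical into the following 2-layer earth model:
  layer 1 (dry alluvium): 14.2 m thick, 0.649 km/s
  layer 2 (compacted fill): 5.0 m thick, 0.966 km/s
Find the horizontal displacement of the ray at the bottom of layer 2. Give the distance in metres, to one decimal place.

p = sin θ₁/V₁ = sin 30.0°/0.649 = 7.7042e-01 s/km is conserved through the stack.
Layer 1: θ = 30.00°; offset = 14.2·tan 30.00° = 8.198 m.
Layer 2: sin θ = p·0.966 = 0.7442 → θ = 48.09°; offset = 5.0·tan 48.09° = 5.571 m.
Total horizontal offset = 13.769 m.

13.8 m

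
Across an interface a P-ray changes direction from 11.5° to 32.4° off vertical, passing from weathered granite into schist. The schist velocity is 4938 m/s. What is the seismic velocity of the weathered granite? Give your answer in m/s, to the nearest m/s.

sin 11.5° = 0.1994; sin 32.4° = 0.5358.
V₁ = V₂·(sin θ₁/sin θ₂) = 4938·(0.1994/0.5358) = 1837.31 m/s.

1837 m/s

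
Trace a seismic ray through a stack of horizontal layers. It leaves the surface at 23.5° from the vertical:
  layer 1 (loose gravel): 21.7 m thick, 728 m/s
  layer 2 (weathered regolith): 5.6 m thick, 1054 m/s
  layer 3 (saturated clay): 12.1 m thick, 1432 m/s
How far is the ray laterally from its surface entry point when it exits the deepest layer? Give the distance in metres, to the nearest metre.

Ray parameter p = sin 23.5° / 728 m/s = 5.4773e-04 s/m.
Layer 1: θ = 23.50°; offset = 21.7·tan 23.50° = 9.435 m.
Layer 2: sin θ = p·1054 = 0.5773 → θ = 35.26°; offset = 5.6·tan 35.26° = 3.959 m.
Layer 3: sin θ = p·1432 = 0.7844 → θ = 51.66°; offset = 12.1·tan 51.66° = 15.300 m.
Summing the layer offsets gives 28.695 m.

29 m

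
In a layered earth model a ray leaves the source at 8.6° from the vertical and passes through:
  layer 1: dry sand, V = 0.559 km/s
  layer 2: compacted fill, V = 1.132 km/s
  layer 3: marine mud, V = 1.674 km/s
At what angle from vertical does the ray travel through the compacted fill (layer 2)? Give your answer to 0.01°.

Ray parameter p = sin 8.6° / 0.559 = 2.6751e-01 s/km.
sin θ_2 = p·V_2 = 2.6751e-01 × 1.132 = 0.3028.
θ_2 = arcsin 0.3028 = 17.63°.

17.63°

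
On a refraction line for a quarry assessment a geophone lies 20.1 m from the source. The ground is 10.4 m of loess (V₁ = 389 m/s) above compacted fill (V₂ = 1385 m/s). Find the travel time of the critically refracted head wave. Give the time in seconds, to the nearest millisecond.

0.066 s

θ_c = arcsin(V₁/V₂) = arcsin(389/1385) = 16.31°, cos θ_c = 0.9597.
Intercept time tᵢ = 2h cos θ_c / V₁ = 2·10.4·0.9597/389 = 0.05132 s.
t = x/V₂ + tᵢ = 20.1/1385 + 0.05132 = 0.06583 s.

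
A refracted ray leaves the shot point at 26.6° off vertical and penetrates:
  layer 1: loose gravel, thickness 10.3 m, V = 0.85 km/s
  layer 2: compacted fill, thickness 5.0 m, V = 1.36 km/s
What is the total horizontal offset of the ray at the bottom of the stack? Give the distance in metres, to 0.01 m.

10.29 m

Ray parameter p = sin 26.6° / 0.85 km/s = 5.2678e-01 s/km.
Layer 1: θ = 26.60°; offset = 10.3·tan 26.60° = 5.1579 m.
Layer 2: sin θ = p·1.36 = 0.7164 → θ = 45.76°; offset = 5.0·tan 45.76° = 5.1343 m.
Total horizontal offset = 10.2922 m.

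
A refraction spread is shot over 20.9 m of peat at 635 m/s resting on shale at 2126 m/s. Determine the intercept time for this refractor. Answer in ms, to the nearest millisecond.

tᵢ = 2h·√(V₂²−V₁²)/(V₁V₂).
√(V₂²−V₁²) = √(2126²−635²) = 2029.0 m/s.
tᵢ = 2·20.9·2029.0/(635·2126) = 0.06282 s.

63 ms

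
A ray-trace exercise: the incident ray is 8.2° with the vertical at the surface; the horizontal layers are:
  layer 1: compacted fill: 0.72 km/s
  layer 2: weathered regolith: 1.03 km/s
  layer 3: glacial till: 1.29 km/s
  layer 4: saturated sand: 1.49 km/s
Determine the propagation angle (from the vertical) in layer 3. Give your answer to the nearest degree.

15°

Ray parameter p = sin 8.2° / 0.72 = 1.9810e-01 s/km.
sin θ_3 = p·V_3 = 1.9810e-01 × 1.29 = 0.2555.
θ_3 = arcsin 0.2555 = 14.81°.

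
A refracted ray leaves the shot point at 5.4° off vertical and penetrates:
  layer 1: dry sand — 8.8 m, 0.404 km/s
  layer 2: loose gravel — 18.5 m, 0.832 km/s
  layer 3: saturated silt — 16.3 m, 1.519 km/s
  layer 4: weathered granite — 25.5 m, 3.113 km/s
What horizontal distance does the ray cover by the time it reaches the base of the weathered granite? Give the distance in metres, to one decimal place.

Ray parameter p = sin 5.4° / 0.404 km/s = 2.3294e-01 s/km.
Layer 1: θ = 5.40°; offset = 8.8·tan 5.40° = 0.832 m.
Layer 2: sin θ = p·0.832 = 0.1938 → θ = 11.18°; offset = 18.5·tan 11.18° = 3.655 m.
Layer 3: sin θ = p·1.519 = 0.3538 → θ = 20.72°; offset = 16.3·tan 20.72° = 6.166 m.
Layer 4: sin θ = p·3.113 = 0.7251 → θ = 46.48°; offset = 25.5·tan 46.48° = 26.854 m.
Total horizontal offset = 37.507 m.

37.5 m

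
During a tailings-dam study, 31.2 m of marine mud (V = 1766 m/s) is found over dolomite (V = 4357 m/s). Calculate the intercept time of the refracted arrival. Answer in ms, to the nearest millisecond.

32 ms

tᵢ = 2h·√(V₂²−V₁²)/(V₁V₂).
√(V₂²−V₁²) = √(4357²−1766²) = 3983.1 m/s.
tᵢ = 2·31.2·3983.1/(1766·4357) = 0.03230 s.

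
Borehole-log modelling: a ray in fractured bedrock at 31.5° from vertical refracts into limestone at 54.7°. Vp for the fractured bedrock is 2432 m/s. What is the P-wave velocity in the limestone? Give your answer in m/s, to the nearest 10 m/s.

3800 m/s

Snell's law: sin 31.5°/V₁ = sin 54.7°/V₂.
V₂ = V₁·sin 54.7°/sin 31.5° = 2432 × 1.5620 = 3798.76 m/s.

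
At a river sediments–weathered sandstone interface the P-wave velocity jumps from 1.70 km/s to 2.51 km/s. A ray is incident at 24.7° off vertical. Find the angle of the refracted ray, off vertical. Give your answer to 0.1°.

sin θ₁/V₁ = sin θ₂/V₂ ⇒ sin θ₂ = 2.51·sin 24.7°/1.70 = 2.51·0.4179/1.70 = 0.6170.
θ₂ = arcsin 0.6170 = 38.10° from the normal.

38.1°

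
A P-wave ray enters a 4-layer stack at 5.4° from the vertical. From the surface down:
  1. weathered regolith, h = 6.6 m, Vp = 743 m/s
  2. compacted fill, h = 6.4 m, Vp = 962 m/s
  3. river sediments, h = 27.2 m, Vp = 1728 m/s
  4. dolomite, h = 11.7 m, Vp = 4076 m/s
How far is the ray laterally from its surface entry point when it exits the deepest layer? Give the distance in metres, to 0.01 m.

Ray parameter p = sin 5.4° / 743 m/s = 1.2666e-04 s/m.
Layer 1: θ = 5.40°; offset = 6.6·tan 5.40° = 0.6239 m.
Layer 2: sin θ = p·962 = 0.1218 → θ = 7.00°; offset = 6.4·tan 7.00° = 0.7857 m.
Layer 3: sin θ = p·1728 = 0.2189 → θ = 12.64°; offset = 27.2·tan 12.64° = 6.1011 m.
Layer 4: sin θ = p·4076 = 0.5163 → θ = 31.08°; offset = 11.7·tan 31.08° = 7.0529 m.
Σ offsets = 14.5636 m.

14.56 m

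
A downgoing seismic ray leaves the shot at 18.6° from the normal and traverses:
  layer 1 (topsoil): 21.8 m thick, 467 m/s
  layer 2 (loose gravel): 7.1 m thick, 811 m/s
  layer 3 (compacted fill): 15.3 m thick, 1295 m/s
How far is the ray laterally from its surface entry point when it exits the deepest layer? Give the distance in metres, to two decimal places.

Apply Snell's law at each interface; in layer i the horizontal offset is hᵢ·tan θᵢ.
Layer 1: θ = 18.60°; offset = 21.8·tan 18.60° = 7.3365 m.
Layer 2: sin θ = 811·sin 18.6°/467 = 0.5539, θ = 33.64°; offset = 7.1·tan 33.64° = 4.7236 m.
Layer 3: sin θ = 1295·sin 18.6°/467 = 0.8845, θ = 62.19°; offset = 15.3·tan 62.19° = 29.0039 m.
Σ offsets = 41.0640 m.

41.06 m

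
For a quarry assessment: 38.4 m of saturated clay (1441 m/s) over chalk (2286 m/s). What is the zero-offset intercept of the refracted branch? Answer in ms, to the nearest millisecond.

41 ms

tᵢ = 2h·√(V₂²−V₁²)/(V₁V₂).
√(V₂²−V₁²) = √(2286²−1441²) = 1774.6 m/s.
tᵢ = 2·38.4·1774.6/(1441·2286) = 0.04137 s.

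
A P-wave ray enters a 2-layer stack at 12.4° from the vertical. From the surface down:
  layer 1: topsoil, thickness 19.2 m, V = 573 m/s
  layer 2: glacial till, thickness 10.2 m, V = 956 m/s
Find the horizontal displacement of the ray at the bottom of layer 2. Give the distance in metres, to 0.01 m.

p = sin θ₁/V₁ = sin 12.4°/573 = 3.7476e-04 s/m is conserved through the stack.
Layer 1: θ = 12.40°; offset = 19.2·tan 12.40° = 4.2214 m.
Layer 2: sin θ = p·956 = 0.3583 → θ = 20.99°; offset = 10.2·tan 20.99° = 3.9141 m.
Summing the layer offsets gives 8.1355 m.

8.14 m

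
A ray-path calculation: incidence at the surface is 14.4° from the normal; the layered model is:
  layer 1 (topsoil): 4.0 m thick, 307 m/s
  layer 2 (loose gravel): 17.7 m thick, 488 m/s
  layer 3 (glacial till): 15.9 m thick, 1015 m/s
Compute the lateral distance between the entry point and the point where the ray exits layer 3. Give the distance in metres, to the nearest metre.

Ray parameter p = sin 14.4° / 307 m/s = 8.1006e-04 s/m.
Layer 1: θ = 14.40°; offset = 4.0·tan 14.40° = 1.027 m.
Layer 2: sin θ = p·488 = 0.3953 → θ = 23.29°; offset = 17.7·tan 23.29° = 7.617 m.
Layer 3: sin θ = p·1015 = 0.8222 → θ = 55.31°; offset = 15.9·tan 55.31° = 22.969 m.
Total horizontal offset = 31.613 m.

32 m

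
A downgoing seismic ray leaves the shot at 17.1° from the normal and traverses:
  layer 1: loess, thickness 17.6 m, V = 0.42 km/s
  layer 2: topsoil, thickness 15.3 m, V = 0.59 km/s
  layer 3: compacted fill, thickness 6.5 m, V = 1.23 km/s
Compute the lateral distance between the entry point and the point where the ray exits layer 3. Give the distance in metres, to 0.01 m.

23.36 m

Apply Snell's law at each interface; in layer i the horizontal offset is hᵢ·tan θᵢ.
Layer 1: θ = 17.10°; offset = 17.6·tan 17.10° = 5.4145 m.
Layer 2: sin θ = 0.59·sin 17.1°/0.42 = 0.4131, θ = 24.40°; offset = 15.3·tan 24.40° = 6.9394 m.
Layer 3: sin θ = 1.23·sin 17.1°/0.42 = 0.8611, θ = 59.44°; offset = 6.5·tan 59.44° = 11.0095 m.
Total horizontal offset = 23.3634 m.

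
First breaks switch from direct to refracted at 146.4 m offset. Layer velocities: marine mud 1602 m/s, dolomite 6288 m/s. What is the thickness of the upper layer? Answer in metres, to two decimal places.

x_cross = 2h·√((V₂+V₁)/(V₂−V₁)) → h = x_cross / (2·√((V₂+V₁)/(V₂−V₁))).
√((V₂+V₁)/(V₂−V₁)) = √((6288+1602)/(6288−1602)) = 1.2976.
h = 146.4 / (2·1.2976) = 56.41 m.

56.41 m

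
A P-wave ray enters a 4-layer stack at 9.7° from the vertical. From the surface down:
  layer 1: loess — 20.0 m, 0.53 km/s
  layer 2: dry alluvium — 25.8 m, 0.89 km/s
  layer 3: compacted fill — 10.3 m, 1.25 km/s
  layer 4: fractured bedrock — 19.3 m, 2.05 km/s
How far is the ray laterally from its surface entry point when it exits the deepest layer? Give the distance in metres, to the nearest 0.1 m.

Ray parameter p = sin 9.7° / 0.53 km/s = 3.1790e-01 s/km.
Layer 1: θ = 9.70°; offset = 20.0·tan 9.70° = 3.419 m.
Layer 2: sin θ = p·0.89 = 0.2829 → θ = 16.44°; offset = 25.8·tan 16.44° = 7.611 m.
Layer 3: sin θ = p·1.25 = 0.3974 → θ = 23.41°; offset = 10.3·tan 23.41° = 4.460 m.
Layer 4: sin θ = p·2.05 = 0.6517 → θ = 40.67°; offset = 19.3·tan 40.67° = 16.583 m.
Total horizontal offset = 32.073 m.

32.1 m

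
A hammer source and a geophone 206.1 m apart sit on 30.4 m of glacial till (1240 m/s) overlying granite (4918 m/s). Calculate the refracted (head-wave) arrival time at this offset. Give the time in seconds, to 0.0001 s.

θ_c = arcsin(V₁/V₂) = arcsin(1240/4918) = 14.60°, cos θ_c = 0.9677.
Intercept time tᵢ = 2h cos θ_c / V₁ = 2·30.4·0.9677/1240 = 0.04745 s.
t = x/V₂ + tᵢ = 206.1/4918 + 0.04745 = 0.08936 s.

0.0894 s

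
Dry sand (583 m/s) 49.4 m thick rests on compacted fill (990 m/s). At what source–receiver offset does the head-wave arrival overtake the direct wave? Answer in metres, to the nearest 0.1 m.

x_cross = 2h·√((V₂+V₁)/(V₂−V₁)).
(V₂+V₁)/(V₂−V₁) = (990+583)/(990−583) = 3.8649; √ = 1.9659.
x_cross = 2·49.4·1.9659 = 194.23 m.

194.2 m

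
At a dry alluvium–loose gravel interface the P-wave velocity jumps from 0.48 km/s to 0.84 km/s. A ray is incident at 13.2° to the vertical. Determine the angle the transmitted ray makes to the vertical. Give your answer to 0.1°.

Snell's law: sin θ₂ = (V₂/V₁)·sin θ₁ = (0.84/0.48)·sin 13.2° = 0.3996.
θ₂ = sin⁻¹(0.3996) = 23.55° (from vertical).

23.6°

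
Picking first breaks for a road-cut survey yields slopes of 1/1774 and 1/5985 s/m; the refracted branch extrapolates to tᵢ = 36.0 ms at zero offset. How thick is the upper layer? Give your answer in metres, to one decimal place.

33.4 m

θ_c = arcsin(1774/5985) = 17.24°; cos θ_c = 0.9551.
tᵢ = 2h cos θ_c/V₁ ⇒ h = tᵢ·V₁/(2 cos θ_c) = 0.036·1774/(2·0.9551) = 33.43 m.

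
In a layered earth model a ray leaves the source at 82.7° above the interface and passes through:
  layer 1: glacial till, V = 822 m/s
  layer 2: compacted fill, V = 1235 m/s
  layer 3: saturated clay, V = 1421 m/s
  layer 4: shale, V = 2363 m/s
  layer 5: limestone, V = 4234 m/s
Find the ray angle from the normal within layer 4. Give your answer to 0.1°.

21.4°

From the normal: θ₁ = 90° − 82.7° = 7.3°.
Snell's law across each interface conserves sin θ / V, so sin θ_4 = V_4·sin θ₁/V₁.
sin θ_4 = 2363 × sin 7.3° / 822 = 0.3653.
θ_4 = arcsin 0.3653 = 21.42°.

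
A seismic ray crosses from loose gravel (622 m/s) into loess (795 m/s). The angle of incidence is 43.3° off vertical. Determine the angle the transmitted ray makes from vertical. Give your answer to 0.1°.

61.2°

sin θ₁/V₁ = sin θ₂/V₂ ⇒ sin θ₂ = 795·sin 43.3°/622 = 795·0.6858/622 = 0.8766.
θ₂ = sin⁻¹(0.8766) = 61.23° (from vertical).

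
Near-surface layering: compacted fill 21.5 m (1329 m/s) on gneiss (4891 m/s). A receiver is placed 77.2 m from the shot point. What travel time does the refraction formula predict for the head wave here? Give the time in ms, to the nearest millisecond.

47 ms

θ_c = arcsin(V₁/V₂) = arcsin(1329/4891) = 15.77°, cos θ_c = 0.9624.
Intercept time tᵢ = 2h cos θ_c / V₁ = 2·21.5·0.9624/1329 = 0.03114 s.
t = x/V₂ + tᵢ = 77.2/4891 + 0.03114 = 0.04692 s.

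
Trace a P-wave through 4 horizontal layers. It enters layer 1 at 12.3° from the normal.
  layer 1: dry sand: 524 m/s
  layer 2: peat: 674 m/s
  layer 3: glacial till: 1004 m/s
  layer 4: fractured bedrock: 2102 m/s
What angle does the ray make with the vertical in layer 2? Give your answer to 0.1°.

Snell's law across each interface conserves sin θ / V, so sin θ_2 = V_2·sin θ₁/V₁.
sin θ_2 = 674 × sin 12.3° / 524 = 0.2740.
θ_2 = arcsin 0.2740 = 15.90°.

15.9°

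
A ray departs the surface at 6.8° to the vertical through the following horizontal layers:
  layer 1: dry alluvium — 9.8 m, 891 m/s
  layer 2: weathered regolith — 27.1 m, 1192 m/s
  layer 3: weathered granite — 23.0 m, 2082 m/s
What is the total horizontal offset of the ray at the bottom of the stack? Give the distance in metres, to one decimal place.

Ray parameter p = sin 6.8° / 891 m/s = 1.3289e-04 s/m.
Layer 1: θ = 6.80°; offset = 9.8·tan 6.80° = 1.169 m.
Layer 2: sin θ = p·1192 = 0.1584 → θ = 9.11°; offset = 27.1·tan 9.11° = 4.348 m.
Layer 3: sin θ = p·2082 = 0.2767 → θ = 16.06°; offset = 23.0·tan 16.06° = 6.622 m.
Total horizontal offset = 12.138 m.

12.1 m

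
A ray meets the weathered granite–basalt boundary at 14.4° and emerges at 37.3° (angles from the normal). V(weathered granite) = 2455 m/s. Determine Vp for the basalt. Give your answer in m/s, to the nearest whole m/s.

Snell's law: sin 14.4°/V₁ = sin 37.3°/V₂.
V₂ = V₁·sin 37.3°/sin 14.4° = 2455 × 2.4367 = 5982.16 m/s.

5982 m/s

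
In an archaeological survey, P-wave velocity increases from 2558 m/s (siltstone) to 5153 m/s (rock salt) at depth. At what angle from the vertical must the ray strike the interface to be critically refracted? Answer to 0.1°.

At critical incidence the refracted ray runs along the interface (θ₂ = 90°), so sin θ_c = V₁/V₂.
θ_c = arcsin(2558/5153) = arcsin 0.4964 = 29.76°.

29.8°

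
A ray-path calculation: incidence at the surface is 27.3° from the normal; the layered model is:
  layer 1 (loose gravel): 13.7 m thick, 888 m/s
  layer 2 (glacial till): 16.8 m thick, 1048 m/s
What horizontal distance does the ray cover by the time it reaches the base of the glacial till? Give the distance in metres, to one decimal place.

p = sin θ₁/V₁ = sin 27.3°/888 = 5.1650e-04 s/m is conserved through the stack.
Layer 1: θ = 27.30°; offset = 13.7·tan 27.30° = 7.071 m.
Layer 2: sin θ = p·1048 = 0.5413 → θ = 32.77°; offset = 16.8·tan 32.77° = 10.815 m.
Summing the layer offsets gives 17.886 m.

17.9 m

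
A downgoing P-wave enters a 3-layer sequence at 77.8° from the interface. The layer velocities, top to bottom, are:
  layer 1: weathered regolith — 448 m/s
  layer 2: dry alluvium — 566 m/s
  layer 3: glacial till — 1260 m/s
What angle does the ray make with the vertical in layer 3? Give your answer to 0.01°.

36.47°

From the normal: θ₁ = 90° − 77.8° = 12.2°.
Snell's law across each interface conserves sin θ / V, so sin θ_3 = V_3·sin θ₁/V₁.
sin θ_3 = 1260 × sin 12.2° / 448 = 0.5944.
θ_3 = arcsin 0.5944 = 36.47°.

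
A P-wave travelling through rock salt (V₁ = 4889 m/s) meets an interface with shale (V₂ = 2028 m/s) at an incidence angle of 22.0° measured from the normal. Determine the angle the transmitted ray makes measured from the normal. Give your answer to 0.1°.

Snell's law: sin θ₂ = (V₂/V₁)·sin θ₁ = (2028/4889)·sin 22.0° = 0.1554.
θ₂ = arcsin 0.1554 = 8.94° from the normal.

8.9°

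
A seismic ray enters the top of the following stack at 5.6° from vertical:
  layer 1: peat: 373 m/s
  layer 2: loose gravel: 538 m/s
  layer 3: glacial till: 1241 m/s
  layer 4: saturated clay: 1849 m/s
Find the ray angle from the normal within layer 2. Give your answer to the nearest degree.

8°

Ray parameter p = sin 5.6° / 373 = 2.6162e-04 s/m.
sin θ_2 = p·V_2 = 2.6162e-04 × 538 = 0.1407.
θ_2 = 8.09° from the vertical.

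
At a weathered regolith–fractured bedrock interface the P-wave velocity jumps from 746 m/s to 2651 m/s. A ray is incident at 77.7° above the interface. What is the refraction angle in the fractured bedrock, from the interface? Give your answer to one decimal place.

Convert to the normal: θ₁ = 90° − 77.7° = 12.3°.
Snell's law: sin θ₂ = (V₂/V₁)·sin θ₁ = (2651/746)·sin 12.3° = 0.7570.
θ₂ = arcsin 0.7570 = 49.20° from the normal.
From the interface: 90° − 49.20° = 40.80°.

40.8°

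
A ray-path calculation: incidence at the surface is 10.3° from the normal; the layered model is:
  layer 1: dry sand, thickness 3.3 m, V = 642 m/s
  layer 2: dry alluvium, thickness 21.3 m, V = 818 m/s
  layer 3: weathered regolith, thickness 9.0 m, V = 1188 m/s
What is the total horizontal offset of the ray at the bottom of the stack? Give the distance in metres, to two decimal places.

Apply Snell's law at each interface; in layer i the horizontal offset is hᵢ·tan θᵢ.
Layer 1: θ = 10.30°; offset = 3.3·tan 10.30° = 0.5997 m.
Layer 2: sin θ = 818·sin 10.3°/642 = 0.2278, θ = 13.17°; offset = 21.3·tan 13.17° = 4.9836 m.
Layer 3: sin θ = 1188·sin 10.3°/642 = 0.3309, θ = 19.32°; offset = 9.0·tan 19.32° = 3.1555 m.
Σ offsets = 8.7389 m.

8.74 m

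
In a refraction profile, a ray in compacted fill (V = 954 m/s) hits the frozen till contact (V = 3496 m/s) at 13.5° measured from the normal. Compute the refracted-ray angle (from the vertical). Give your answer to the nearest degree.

59°

Snell's law: sin θ₂ = (V₂/V₁)·sin θ₁ = (3496/954)·sin 13.5° = 0.8555.
θ₂ = arcsin 0.8555 = 58.81° from the normal.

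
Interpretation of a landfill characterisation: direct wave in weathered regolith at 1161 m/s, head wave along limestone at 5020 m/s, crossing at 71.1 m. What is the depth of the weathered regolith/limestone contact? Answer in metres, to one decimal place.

28.1 m

h = (x_cross/2)·√((V₂−V₁)/(V₂+V₁)).
(V₂−V₁)/(V₂+V₁) = (5020−1161)/(5020+1161) = 0.6243; √ = 0.7901.
h = (71.1/2)·0.7901 = 28.09 m.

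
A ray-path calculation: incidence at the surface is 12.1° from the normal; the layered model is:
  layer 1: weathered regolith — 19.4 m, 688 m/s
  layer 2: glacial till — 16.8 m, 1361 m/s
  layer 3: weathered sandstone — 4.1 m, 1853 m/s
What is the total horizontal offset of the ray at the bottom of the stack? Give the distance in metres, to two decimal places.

Ray parameter p = sin 12.1° / 688 m/s = 3.0468e-04 s/m.
Layer 1: θ = 12.10°; offset = 19.4·tan 12.10° = 4.1590 m.
Layer 2: sin θ = p·1361 = 0.4147 → θ = 24.50°; offset = 16.8·tan 24.50° = 7.6556 m.
Layer 3: sin θ = p·1853 = 0.5646 → θ = 34.37°; offset = 4.1·tan 34.37° = 2.8044 m.
Σ offsets = 14.6190 m.

14.62 m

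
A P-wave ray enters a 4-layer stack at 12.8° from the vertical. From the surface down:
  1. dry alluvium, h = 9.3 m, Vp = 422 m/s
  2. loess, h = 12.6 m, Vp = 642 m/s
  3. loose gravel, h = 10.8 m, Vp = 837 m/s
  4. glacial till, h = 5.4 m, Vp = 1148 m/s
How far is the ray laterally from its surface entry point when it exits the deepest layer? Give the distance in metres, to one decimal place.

p = sin θ₁/V₁ = sin 12.8°/422 = 5.2500e-04 s/m is conserved through the stack.
Layer 1: θ = 12.80°; offset = 9.3·tan 12.80° = 2.113 m.
Layer 2: sin θ = p·642 = 0.3370 → θ = 19.70°; offset = 12.6·tan 19.70° = 4.511 m.
Layer 3: sin θ = p·837 = 0.4394 → θ = 26.07°; offset = 10.8·tan 26.07° = 5.283 m.
Layer 4: sin θ = p·1148 = 0.6027 → θ = 37.06°; offset = 5.4·tan 37.06° = 4.079 m.
Total horizontal offset = 15.985 m.

16.0 m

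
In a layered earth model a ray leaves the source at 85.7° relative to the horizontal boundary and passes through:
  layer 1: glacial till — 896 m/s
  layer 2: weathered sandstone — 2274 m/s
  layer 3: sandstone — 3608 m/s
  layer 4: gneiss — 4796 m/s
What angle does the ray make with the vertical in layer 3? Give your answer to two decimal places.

17.57°

From the normal: θ₁ = 90° − 85.7° = 4.3°.
Snell's law across each interface conserves sin θ / V, so sin θ_3 = V_3·sin θ₁/V₁.
sin θ_3 = 3608 × sin 4.3° / 896 = 0.3019.
θ_3 = arcsin 0.3019 = 17.57°.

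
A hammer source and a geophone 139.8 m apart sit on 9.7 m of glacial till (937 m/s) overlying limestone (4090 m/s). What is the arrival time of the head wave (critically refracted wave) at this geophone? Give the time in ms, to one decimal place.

t = x/V₂ + 2h·√(V₂²−V₁²)/(V₁V₂).
√(V₂²−V₁²) = √(4090²−937²) = 3981.2 m/s; delay term = 2·9.7·3981.2/(937·4090) = 0.02015 s.
t = 139.8/4090 + 0.02015 = 0.05433 s.

54.3 ms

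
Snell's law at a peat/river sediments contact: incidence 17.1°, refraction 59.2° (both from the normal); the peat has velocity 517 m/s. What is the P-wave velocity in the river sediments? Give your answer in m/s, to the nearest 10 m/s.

1510 m/s

Snell's law: sin 17.1°/V₁ = sin 59.2°/V₂.
V₂ = V₁·sin 59.2°/sin 17.1° = 517 × 2.9212 = 1510.28 m/s.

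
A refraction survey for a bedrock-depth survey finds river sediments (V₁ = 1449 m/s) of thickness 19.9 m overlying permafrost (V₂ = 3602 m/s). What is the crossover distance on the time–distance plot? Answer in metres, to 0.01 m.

60.96 m

x_cross = 2h·√((V₂+V₁)/(V₂−V₁)).
(V₂+V₁)/(V₂−V₁) = (3602+1449)/(3602−1449) = 2.3460; √ = 1.5317.
x_cross = 2·19.9·1.5317 = 60.96 m.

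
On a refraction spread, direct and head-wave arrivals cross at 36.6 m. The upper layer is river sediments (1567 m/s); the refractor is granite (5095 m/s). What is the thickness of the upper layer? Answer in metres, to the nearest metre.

h = (x_cross/2)·√((V₂−V₁)/(V₂+V₁)).
(V₂−V₁)/(V₂+V₁) = (5095−1567)/(5095+1567) = 0.5296; √ = 0.7277.
h = (36.6/2)·0.7277 = 13.32 m.

13 m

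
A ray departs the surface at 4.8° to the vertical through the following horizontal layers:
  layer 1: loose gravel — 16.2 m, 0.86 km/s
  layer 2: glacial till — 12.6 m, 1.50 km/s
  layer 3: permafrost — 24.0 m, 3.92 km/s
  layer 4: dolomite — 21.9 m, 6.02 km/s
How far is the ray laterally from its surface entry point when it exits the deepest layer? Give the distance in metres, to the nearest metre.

p = sin θ₁/V₁ = sin 4.8°/0.86 = 9.7300e-02 s/km is conserved through the stack.
Layer 1: θ = 4.80°; offset = 16.2·tan 4.80° = 1.360 m.
Layer 2: sin θ = p·1.50 = 0.1459 → θ = 8.39°; offset = 12.6·tan 8.39° = 1.859 m.
Layer 3: sin θ = p·3.92 = 0.3814 → θ = 22.42°; offset = 24.0·tan 22.42° = 9.903 m.
Layer 4: sin θ = p·6.02 = 0.5857 → θ = 35.86°; offset = 21.9·tan 35.86° = 15.827 m.
Total horizontal offset = 28.949 m.

29 m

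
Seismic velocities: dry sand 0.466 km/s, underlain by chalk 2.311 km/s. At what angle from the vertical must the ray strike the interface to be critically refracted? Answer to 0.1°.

11.6°

At critical incidence the refracted ray runs along the interface (θ₂ = 90°), so sin θ_c = V₁/V₂.
θ_c = arcsin(0.466/2.311) = arcsin 0.2016 = 11.63°.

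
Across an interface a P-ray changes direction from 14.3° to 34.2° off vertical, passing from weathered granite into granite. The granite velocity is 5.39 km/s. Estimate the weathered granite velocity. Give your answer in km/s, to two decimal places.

Snell's law: sin 14.3°/V₁ = sin 34.2°/V₂.
V₁ = V₂·sin 14.3°/sin 34.2° = 5.39 × 0.4394 = 2.37 km/s.

2.37 km/s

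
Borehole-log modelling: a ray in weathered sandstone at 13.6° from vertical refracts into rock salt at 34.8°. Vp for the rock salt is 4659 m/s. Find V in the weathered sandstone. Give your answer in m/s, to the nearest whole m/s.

Snell's law: sin 13.6°/V₁ = sin 34.8°/V₂.
V₁ = V₂·sin 13.6°/sin 34.8° = 4659 × 0.4120 = 1919.57 m/s.

1920 m/s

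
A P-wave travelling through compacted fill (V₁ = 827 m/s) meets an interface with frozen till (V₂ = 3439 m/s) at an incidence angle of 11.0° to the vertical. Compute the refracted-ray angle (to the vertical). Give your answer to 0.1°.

sin θ₁/V₁ = sin θ₂/V₂ ⇒ sin θ₂ = 3439·sin 11.0°/827 = 3439·0.1908/827 = 0.7935.
θ₂ = sin⁻¹(0.7935) = 52.51° (from vertical).

52.5°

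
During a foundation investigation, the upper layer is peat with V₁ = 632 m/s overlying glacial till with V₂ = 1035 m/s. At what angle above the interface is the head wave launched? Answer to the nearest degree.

Critical incidence: sin θ_c = V₁/V₂ = 632/1035 = 0.6106.
θ_c = arcsin 0.6106 = 37.63°.
Measured from the interface: 90° − 37.63° = 52.37°.

52°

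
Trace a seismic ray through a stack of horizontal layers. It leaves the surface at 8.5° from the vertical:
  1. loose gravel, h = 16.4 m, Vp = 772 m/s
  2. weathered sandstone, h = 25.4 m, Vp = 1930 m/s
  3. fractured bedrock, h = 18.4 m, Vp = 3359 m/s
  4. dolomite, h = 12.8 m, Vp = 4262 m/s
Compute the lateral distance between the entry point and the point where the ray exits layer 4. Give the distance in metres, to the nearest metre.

Apply Snell's law at each interface; in layer i the horizontal offset is hᵢ·tan θᵢ.
Layer 1: θ = 8.50°; offset = 16.4·tan 8.50° = 2.451 m.
Layer 2: sin θ = 1930·sin 8.5°/772 = 0.3695, θ = 21.69°; offset = 25.4·tan 21.69° = 10.101 m.
Layer 3: sin θ = 3359·sin 8.5°/772 = 0.6431, θ = 40.03°; offset = 18.4·tan 40.03° = 15.453 m.
Layer 4: sin θ = 4262·sin 8.5°/772 = 0.8160, θ = 54.69°; offset = 12.8·tan 54.69° = 18.070 m.
Summing the layer offsets gives 46.075 m.

46 m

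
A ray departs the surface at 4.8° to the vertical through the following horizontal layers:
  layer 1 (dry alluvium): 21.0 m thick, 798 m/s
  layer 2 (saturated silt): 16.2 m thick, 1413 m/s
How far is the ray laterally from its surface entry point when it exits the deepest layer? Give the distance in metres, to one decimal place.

4.2 m

Apply Snell's law at each interface; in layer i the horizontal offset is hᵢ·tan θᵢ.
Layer 1: θ = 4.80°; offset = 21.0·tan 4.80° = 1.763 m.
Layer 2: sin θ = 1413·sin 4.8°/798 = 0.1482, θ = 8.52°; offset = 16.2·tan 8.52° = 2.427 m.
Σ offsets = 4.191 m.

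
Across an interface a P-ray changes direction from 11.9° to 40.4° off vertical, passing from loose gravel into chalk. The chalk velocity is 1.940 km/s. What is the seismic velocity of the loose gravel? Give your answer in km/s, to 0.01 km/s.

sin 11.9° = 0.2062; sin 40.4° = 0.6481.
V₁ = V₂·(sin θ₁/sin θ₂) = 1.940·(0.2062/0.6481) = 0.62 km/s.

0.62 km/s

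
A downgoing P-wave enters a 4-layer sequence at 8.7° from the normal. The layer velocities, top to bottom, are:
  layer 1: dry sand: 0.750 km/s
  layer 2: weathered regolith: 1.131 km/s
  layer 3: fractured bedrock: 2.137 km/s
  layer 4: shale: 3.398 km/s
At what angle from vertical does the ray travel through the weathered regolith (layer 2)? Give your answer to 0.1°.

13.2°

Snell's law across each interface conserves sin θ / V, so sin θ_2 = V_2·sin θ₁/V₁.
sin θ_2 = 1.131 × sin 8.7° / 0.750 = 0.2281.
θ_2 = arcsin 0.2281 = 13.19°.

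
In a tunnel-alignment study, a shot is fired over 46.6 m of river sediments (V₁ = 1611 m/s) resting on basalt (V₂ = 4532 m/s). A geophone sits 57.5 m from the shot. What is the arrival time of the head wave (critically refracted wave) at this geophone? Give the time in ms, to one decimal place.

t = x/V₂ + 2h·√(V₂²−V₁²)/(V₁V₂).
√(V₂²−V₁²) = √(4532²−1611²) = 4236.0 m/s; delay term = 2·46.6·4236.0/(1611·4532) = 0.05407 s.
t = 57.5/4532 + 0.05407 = 0.06676 s.

66.8 ms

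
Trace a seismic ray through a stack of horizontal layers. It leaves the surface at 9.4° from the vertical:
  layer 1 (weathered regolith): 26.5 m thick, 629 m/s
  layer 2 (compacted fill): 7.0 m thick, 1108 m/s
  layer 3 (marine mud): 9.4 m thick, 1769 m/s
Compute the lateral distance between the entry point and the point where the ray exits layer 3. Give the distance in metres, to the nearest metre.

p = sin θ₁/V₁ = sin 9.4°/629 = 2.5966e-04 s/m is conserved through the stack.
Layer 1: θ = 9.40°; offset = 26.5·tan 9.40° = 4.387 m.
Layer 2: sin θ = p·1108 = 0.2877 → θ = 16.72°; offset = 7.0·tan 16.72° = 2.103 m.
Layer 3: sin θ = p·1769 = 0.4593 → θ = 27.34°; offset = 9.4·tan 27.34° = 4.861 m.
Summing the layer offsets gives 11.351 m.

11 m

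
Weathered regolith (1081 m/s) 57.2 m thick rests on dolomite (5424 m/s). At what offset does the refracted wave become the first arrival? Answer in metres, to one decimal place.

x_cross = 2h·√((V₂+V₁)/(V₂−V₁)).
(V₂+V₁)/(V₂−V₁) = (5424+1081)/(5424−1081) = 1.4978; √ = 1.2239.
x_cross = 2·57.2·1.2239 = 140.01 m.

140.0 m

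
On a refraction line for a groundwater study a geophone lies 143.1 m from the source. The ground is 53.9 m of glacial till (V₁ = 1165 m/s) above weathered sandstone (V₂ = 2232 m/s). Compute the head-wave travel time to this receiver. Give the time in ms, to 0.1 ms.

143.0 ms

θ_c = arcsin(V₁/V₂) = arcsin(1165/2232) = 31.46°, cos θ_c = 0.8530.
Intercept time tᵢ = 2h cos θ_c / V₁ = 2·53.9·0.8530/1165 = 0.07893 s.
t = x/V₂ + tᵢ = 143.1/2232 + 0.07893 = 0.14304 s.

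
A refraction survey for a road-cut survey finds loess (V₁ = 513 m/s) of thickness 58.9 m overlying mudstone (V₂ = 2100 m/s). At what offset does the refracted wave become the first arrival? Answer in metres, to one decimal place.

θ_c = arcsin(513/2100) = 14.14°, so cos θ_c = 0.9697 and tᵢ = 2h cos θ_c/V₁ = 0.2227 s.
At crossover x/V₁ = x/V₂ + tᵢ ⇒ x = tᵢ/(1/V₁ − 1/V₂) = 0.22267/(1.9493e-03 − 4.7619e-04) = 151.16 m.

151.2 m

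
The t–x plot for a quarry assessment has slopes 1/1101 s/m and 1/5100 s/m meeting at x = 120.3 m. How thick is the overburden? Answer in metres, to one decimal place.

48.3 m

h = (x_cross/2)·√((V₂−V₁)/(V₂+V₁)).
(V₂−V₁)/(V₂+V₁) = (5100−1101)/(5100+1101) = 0.6449; √ = 0.8031.
h = (120.3/2)·0.8031 = 48.30 m.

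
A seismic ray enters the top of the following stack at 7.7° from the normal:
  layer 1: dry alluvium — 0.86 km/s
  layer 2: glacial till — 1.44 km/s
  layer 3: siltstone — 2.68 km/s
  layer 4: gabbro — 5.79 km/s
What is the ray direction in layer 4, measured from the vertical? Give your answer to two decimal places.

64.43°

Snell's law across each interface conserves sin θ / V, so sin θ_4 = V_4·sin θ₁/V₁.
sin θ_4 = 5.79 × sin 7.7° / 0.86 = 0.9021.
θ_4 = arcsin 0.9021 = 64.43°.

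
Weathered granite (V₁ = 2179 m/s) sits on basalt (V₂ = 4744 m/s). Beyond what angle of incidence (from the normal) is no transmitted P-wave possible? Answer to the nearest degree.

Critical incidence: sin θ_c = V₁/V₂ = 2179/4744 = 0.4593.
θ_c = arcsin 0.4593 = 27.34°.

27°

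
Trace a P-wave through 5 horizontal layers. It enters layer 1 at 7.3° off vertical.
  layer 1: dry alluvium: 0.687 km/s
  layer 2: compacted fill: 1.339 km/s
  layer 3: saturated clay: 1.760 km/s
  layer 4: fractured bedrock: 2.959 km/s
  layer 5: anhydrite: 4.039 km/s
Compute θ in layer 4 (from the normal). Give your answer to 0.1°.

33.2°

Snell's law across each interface conserves sin θ / V, so sin θ_4 = V_4·sin θ₁/V₁.
sin θ_4 = 2.959 × sin 7.3° / 0.687 = 0.5473.
θ_4 = arcsin 0.5473 = 33.18°.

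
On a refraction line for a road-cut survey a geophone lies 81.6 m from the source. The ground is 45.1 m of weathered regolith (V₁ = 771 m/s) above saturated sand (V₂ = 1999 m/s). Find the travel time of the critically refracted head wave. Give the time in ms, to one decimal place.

t = x/V₂ + 2h·√(V₂²−V₁²)/(V₁V₂).
√(V₂²−V₁²) = √(1999²−771²) = 1844.3 m/s; delay term = 2·45.1·1844.3/(771·1999) = 0.10794 s.
t = 81.6/1999 + 0.10794 = 0.14876 s.

148.8 ms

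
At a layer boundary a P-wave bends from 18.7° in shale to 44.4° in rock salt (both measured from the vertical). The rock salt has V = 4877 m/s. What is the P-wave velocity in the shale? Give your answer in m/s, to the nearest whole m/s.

Snell's law: sin 18.7°/V₁ = sin 44.4°/V₂.
V₁ = V₂·sin 18.7°/sin 44.4° = 4877 × 0.4582 = 2234.83 m/s.

2235 m/s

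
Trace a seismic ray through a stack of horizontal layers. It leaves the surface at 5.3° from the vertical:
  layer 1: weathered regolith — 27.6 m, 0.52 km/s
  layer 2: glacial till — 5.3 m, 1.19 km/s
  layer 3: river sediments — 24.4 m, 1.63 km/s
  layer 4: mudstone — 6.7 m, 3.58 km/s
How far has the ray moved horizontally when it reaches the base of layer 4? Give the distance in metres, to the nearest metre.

17 m

Apply Snell's law at each interface; in layer i the horizontal offset is hᵢ·tan θᵢ.
Layer 1: θ = 5.30°; offset = 27.6·tan 5.30° = 2.560 m.
Layer 2: sin θ = 1.19·sin 5.3°/0.52 = 0.2114, θ = 12.20°; offset = 5.3·tan 12.20° = 1.146 m.
Layer 3: sin θ = 1.63·sin 5.3°/0.52 = 0.2895, θ = 16.83°; offset = 24.4·tan 16.83° = 7.381 m.
Layer 4: sin θ = 3.58·sin 5.3°/0.52 = 0.6359, θ = 39.49°; offset = 6.7·tan 39.49° = 5.521 m.
Σ offsets = 16.609 m.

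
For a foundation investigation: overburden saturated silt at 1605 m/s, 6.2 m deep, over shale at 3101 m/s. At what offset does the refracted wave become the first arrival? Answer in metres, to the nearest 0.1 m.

22.0 m

x_cross = 2h·√((V₂+V₁)/(V₂−V₁)).
(V₂+V₁)/(V₂−V₁) = (3101+1605)/(3101−1605) = 3.1457; √ = 1.7736.
x_cross = 2·6.2·1.7736 = 21.99 m.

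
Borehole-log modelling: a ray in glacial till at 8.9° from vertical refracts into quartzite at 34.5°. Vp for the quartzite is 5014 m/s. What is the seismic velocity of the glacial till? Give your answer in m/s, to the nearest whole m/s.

1370 m/s

sin 8.9° = 0.1547; sin 34.5° = 0.5664.
V₁ = V₂·(sin θ₁/sin θ₂) = 5014·(0.1547/0.5664) = 1369.54 m/s.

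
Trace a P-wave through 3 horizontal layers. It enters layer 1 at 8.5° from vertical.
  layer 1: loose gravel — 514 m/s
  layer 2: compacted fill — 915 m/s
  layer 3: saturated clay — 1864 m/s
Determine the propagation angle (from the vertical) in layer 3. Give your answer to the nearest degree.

Ray parameter p = sin 8.5° / 514 = 2.8757e-04 s/m.
sin θ_3 = p·V_3 = 2.8757e-04 × 1864 = 0.5360.
θ_3 = 32.41° from the vertical.

32°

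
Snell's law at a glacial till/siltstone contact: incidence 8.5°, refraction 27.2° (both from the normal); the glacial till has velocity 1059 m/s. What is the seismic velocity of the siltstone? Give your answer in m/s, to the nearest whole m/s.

Snell's law: sin 8.5°/V₁ = sin 27.2°/V₂.
V₂ = V₁·sin 27.2°/sin 8.5° = 1059 × 3.0925 = 3274.94 m/s.

3275 m/s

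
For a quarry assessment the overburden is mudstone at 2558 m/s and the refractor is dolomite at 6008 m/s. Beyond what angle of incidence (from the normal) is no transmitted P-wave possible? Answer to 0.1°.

25.2°

At critical incidence the refracted ray runs along the interface (θ₂ = 90°), so sin θ_c = V₁/V₂.
θ_c = arcsin(2558/6008) = arcsin 0.4258 = 25.20°.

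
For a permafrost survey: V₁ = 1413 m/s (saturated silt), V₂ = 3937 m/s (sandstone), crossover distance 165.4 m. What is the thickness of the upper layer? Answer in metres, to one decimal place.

56.8 m

x_cross = 2h·√((V₂+V₁)/(V₂−V₁)) → h = x_cross / (2·√((V₂+V₁)/(V₂−V₁))).
√((V₂+V₁)/(V₂−V₁)) = √((3937+1413)/(3937−1413)) = 1.4559.
h = 165.4 / (2·1.4559) = 56.80 m.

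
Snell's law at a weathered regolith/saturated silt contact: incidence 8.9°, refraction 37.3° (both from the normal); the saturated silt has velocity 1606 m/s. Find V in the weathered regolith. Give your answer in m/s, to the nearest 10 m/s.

410 m/s

Snell's law: sin 8.9°/V₁ = sin 37.3°/V₂.
V₁ = V₂·sin 8.9°/sin 37.3° = 1606 × 0.2553 = 410.02 m/s.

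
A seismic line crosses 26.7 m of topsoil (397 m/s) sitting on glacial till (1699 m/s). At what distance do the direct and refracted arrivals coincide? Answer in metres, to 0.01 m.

67.75 m

θ_c = arcsin(397/1699) = 13.51°, so cos θ_c = 0.9723 and tᵢ = 2h cos θ_c/V₁ = 0.1308 s.
At crossover x/V₁ = x/V₂ + tᵢ ⇒ x = tᵢ/(1/V₁ − 1/V₂) = 0.13079/(2.5189e-03 − 5.8858e-04) = 67.75 m.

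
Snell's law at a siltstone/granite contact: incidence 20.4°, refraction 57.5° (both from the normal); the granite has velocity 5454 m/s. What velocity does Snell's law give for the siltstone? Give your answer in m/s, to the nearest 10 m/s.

Snell's law: sin 20.4°/V₁ = sin 57.5°/V₂.
V₁ = V₂·sin 20.4°/sin 57.5° = 5454 × 0.4133 = 2254.13 m/s.

2250 m/s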